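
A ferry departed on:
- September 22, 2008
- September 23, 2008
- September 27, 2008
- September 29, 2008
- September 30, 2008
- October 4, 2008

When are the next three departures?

Gaps: 1, 4, 2, 1, 4 days — not constant, but cyclic with period 3.
The events fall on every Monday, Tuesday and Saturday.
Next Monday: October 6, 2008.
The following Tuesday is October 7, 2008.
Next Saturday: October 11, 2008.

October 6, 2008; October 7, 2008; October 11, 2008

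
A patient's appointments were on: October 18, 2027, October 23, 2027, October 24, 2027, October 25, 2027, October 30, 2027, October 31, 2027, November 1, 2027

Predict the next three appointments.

November 6, 2027; November 7, 2027; November 8, 2027

Gaps: 5, 1, 1, 5, 1, 1 days — not constant, but cyclic with period 3.
The events fall on every Monday, Saturday and Sunday.
Next Saturday: November 6, 2027.
Next Sunday: November 7, 2027.
Next Monday: November 8, 2027.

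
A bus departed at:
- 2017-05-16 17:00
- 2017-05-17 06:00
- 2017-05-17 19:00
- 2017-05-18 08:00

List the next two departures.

2017-05-18 21:00, 2017-05-19 10:00

The interval is a steady 13 hours (13, 13, 13).
2017-05-18 08:00 + 13 h = 2017-05-18 21:00.
2017-05-18 21:00 + 13 h = 2017-05-19 10:00.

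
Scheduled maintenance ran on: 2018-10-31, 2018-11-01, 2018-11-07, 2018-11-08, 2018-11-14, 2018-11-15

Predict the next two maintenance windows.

2018-11-21, 2018-11-22

Gaps: 1, 6, 1, 6, 1 days — not constant, but cyclic with period 2.
The events fall on every Wednesday and Thursday.
Next Wednesday: 2018-11-21.
Next Thursday: 2018-11-22.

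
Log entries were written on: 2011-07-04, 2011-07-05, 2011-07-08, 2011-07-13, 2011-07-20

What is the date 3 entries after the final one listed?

The spacing grows by 2 each time: 1, 3, 5, 7 days.
Next gap: 9 days. 2011-07-20 + 9 days = 2011-07-29.
Next gap: 11 days. 2011-07-29 + 11 days = 2011-08-09.
Next gap: 13 days. 2011-08-09 + 13 days = 2011-08-22.

2011-08-22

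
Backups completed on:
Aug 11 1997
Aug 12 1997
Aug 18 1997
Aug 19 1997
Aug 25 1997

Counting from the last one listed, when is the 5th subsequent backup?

Every event lands on a Monday or Tuesday (gaps cycle 1, 6, 1, 6).
So the schedule is: every Monday and Tuesday.
Next Tuesday: Aug 26 1997.
The following Monday is Sep 1 1997.
The following Tuesday is Sep 2 1997.
The following Monday is Sep 8 1997.
The following Tuesday is Sep 9 1997.

Sep 9 1997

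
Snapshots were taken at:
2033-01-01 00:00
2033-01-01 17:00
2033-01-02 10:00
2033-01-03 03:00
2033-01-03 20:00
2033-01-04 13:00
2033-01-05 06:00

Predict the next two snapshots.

2033-01-05 23:00, 2033-01-06 16:00

Gaps: 17, 17, 17, 17, 17, 17 hours — each event is 17 hours after the previous one.
2033-01-05 06:00 + 17 h = 2033-01-05 23:00.
2033-01-05 23:00 + 17 h = 2033-01-06 16:00.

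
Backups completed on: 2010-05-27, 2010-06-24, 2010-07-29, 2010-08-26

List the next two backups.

These are Thursdays with 28, 35, 28-day gaps.
Each is the final Thursday of its month — 2010-07-29 is past the 28th, so '4th Thursday' doesn't fit.
Last Thursday of September 2010: 2010-09-30.
Last Thursday of October 2010: 2010-10-28.

2010-09-30, 2010-10-28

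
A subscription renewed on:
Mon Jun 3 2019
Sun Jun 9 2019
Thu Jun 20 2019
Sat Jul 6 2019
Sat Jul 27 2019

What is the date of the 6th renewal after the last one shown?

Sat Mar 14 2020

The spacing grows by 5 each time: 6, 11, 16, 21 days.
Next gap: 26 days. Sat Jul 27 2019 + 26 days = Thu Aug 22 2019.
Next gap: 31 days. Thu Aug 22 2019 + 31 days = Sun Sep 22 2019.
Next gap: 36 days. Sun Sep 22 2019 + 36 days = Mon Oct 28 2019.
Next gap: 41 days. Mon Oct 28 2019 + 41 days = Sun Dec 8 2019.
Next gap: 46 days. Sun Dec 8 2019 + 46 days = Thu Jan 23 2020.
Next gap: 51 days. Thu Jan 23 2020 + 51 days = Sat Mar 14 2020.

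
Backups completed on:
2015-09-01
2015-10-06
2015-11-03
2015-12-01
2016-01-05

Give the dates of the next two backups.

Gaps: 35, 28, 28, 35 days — a mix of 28 and 35. Every date is a Tuesday.
Each is the 1st Tuesday of its month.
February 2016 — 1st Tuesday is 2016-02-02.
1st Tuesday of March 2016: 2016-03-01.

2016-02-02, 2016-03-01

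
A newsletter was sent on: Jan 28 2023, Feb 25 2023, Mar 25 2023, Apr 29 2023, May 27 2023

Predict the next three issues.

Jun 24 2023, Jul 29 2023, Aug 26 2023

All Saturdays; the gaps (28, 28, 35, 28) vary with month length.
This is the last Saturday of each month.
June 2023 ends with Saturday Jun 24 2023.
Last Saturday of July 2023: Jul 29 2023.
Last Saturday of August 2023: Aug 26 2023.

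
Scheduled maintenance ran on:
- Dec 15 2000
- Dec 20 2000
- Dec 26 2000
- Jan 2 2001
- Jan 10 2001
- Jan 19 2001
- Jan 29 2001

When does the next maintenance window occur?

Gaps: 5, 6, 7, 8, 9, 10 days — each gap is 1 larger than the previous one.
Next gap: 11 days. Jan 29 2001 + 11 days = Feb 9 2001.

Feb 9 2001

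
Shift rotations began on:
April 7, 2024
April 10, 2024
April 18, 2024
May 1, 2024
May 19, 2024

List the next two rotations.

June 11, 2024; July 9, 2024

Intervals are 3, 8, 13, 18 days — an arithmetic progression with common difference 5.
Next gap: 23 days. May 19, 2024 + 23 days = June 11, 2024.
Next gap: 28 days. June 11, 2024 + 28 days = July 9, 2024.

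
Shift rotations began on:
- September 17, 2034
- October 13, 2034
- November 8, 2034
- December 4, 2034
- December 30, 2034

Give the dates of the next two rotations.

The spacing is 26, 26, 26, 26 days — always 26 days.
December 30, 2034 + 26 days = January 25, 2035.
January 25, 2035 + 26 days = February 20, 2035.

January 25, 2035; February 20, 2035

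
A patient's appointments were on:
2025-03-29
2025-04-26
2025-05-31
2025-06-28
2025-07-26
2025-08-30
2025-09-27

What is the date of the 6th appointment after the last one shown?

Every date is a Saturday; gaps 28, 35, 28, 28, 35, 28 days.
Each is the last Saturday of its month (at least one falls on the 29th or later, ruling out '4th Saturday').
October 2025 ends with Saturday 2025-10-25.
November 2025 ends with Saturday 2025-11-29.
December 2025 ends with Saturday 2025-12-27.
January 2026 ends with Saturday 2026-01-31.
February 2026 ends with Saturday 2026-02-28.
Last Saturday of March 2026: 2026-03-28.

2026-03-28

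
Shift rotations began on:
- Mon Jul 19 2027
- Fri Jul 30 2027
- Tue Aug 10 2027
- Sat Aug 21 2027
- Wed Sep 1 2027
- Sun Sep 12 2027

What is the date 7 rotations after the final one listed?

Sun Nov 28 2027

Gaps between consecutive events: 11, 11, 11, 11, 11 days — a constant 11-day interval.
Sun Sep 12 2027 + 11 days = Thu Sep 23 2027.
Thu Sep 23 2027 + 11 days = Mon Oct 4 2027.
Mon Oct 4 2027 + 11 days = Fri Oct 15 2027.
Fri Oct 15 2027 + 11 days = Tue Oct 26 2027.
Tue Oct 26 2027 + 11 days = Sat Nov 6 2027.
Sat Nov 6 2027 + 11 days = Wed Nov 17 2027.
Wed Nov 17 2027 + 11 days = Sun Nov 28 2027.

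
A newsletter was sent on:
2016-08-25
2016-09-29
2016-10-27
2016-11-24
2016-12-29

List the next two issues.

2017-01-26, 2017-02-23

All Thursdays; the gaps (35, 28, 28, 35) vary with month length.
This is the last Thursday of each month.
Last Thursday of January 2017: 2017-01-26.
February 2017 ends with Thursday 2017-02-23.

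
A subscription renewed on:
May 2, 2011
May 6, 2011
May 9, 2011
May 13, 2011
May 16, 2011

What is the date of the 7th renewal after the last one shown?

June 10, 2011

The gap pattern 4, 3, 4, 3 repeats every 2 events.
These are the Mondays and Fridays of each week.
The following Friday is May 20, 2011.
The following Monday is May 23, 2011.
The following Friday is May 27, 2011.
Next Monday: May 30, 2011.
The following Friday is June 3, 2011.
The following Monday is June 6, 2011.
The following Friday is June 10, 2011.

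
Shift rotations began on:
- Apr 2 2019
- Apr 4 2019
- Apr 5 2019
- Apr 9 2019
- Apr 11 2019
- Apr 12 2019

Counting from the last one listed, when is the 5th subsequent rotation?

Gaps: 2, 1, 4, 2, 1 days — not constant, but cyclic with period 3.
The events fall on every Tuesday, Thursday and Friday.
The following Tuesday is Apr 16 2019.
The following Thursday is Apr 18 2019.
Next Friday: Apr 19 2019.
Next Tuesday: Apr 23 2019.
The following Thursday is Apr 25 2019.

Apr 25 2019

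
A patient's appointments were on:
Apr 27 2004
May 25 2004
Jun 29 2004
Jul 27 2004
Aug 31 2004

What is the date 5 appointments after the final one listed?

Every date is a Tuesday; gaps 28, 35, 28, 35 days.
Each is the last Tuesday of its month (at least one falls on the 29th or later, ruling out '4th Tuesday').
September 2004 ends with Tuesday Sep 28 2004.
October 2004 ends with Tuesday Oct 26 2004.
November 2004 ends with Tuesday Nov 30 2004.
Last Tuesday of December 2004: Dec 28 2004.
Last Tuesday of January 2005: Jan 25 2005.

Jan 25 2005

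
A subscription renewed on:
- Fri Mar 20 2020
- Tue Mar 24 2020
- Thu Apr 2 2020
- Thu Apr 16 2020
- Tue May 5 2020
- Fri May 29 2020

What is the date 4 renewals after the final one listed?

Intervals are 4, 9, 14, 19, 24 days — an arithmetic progression with common difference 5.
Next gap: 29 days. Fri May 29 2020 + 29 days = Sat Jun 27 2020.
Next gap: 34 days. Sat Jun 27 2020 + 34 days = Fri Jul 31 2020.
Next gap: 39 days. Fri Jul 31 2020 + 39 days = Tue Sep 8 2020.
Next gap: 44 days. Tue Sep 8 2020 + 44 days = Thu Oct 22 2020.

Thu Oct 22 2020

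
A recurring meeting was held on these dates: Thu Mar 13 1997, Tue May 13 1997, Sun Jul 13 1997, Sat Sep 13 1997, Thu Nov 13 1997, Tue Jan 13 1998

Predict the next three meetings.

Each date is the 13th; the gaps (61, 61, 62, 61, 61) track the month lengths.
The rule is the 13th of every 2 months.
March 1998: Fri Mar 13 1998.
Next: May 1998 → Wed May 13 1998.
Next: July 1998 → Mon Jul 13 1998.

Fri Mar 13 1998, Wed May 13 1998, Mon Jul 13 1998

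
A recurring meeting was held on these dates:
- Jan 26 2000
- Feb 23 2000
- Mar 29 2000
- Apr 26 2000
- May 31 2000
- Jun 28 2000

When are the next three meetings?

Every date is a Wednesday; gaps 28, 35, 28, 35, 28 days.
Each is the last Wednesday of its month (at least one falls on the 29th or later, ruling out '4th Wednesday').
July 2000 ends with Wednesday Jul 26 2000.
Last Wednesday of August 2000: Aug 30 2000.
September 2000 ends with Wednesday Sep 27 2000.

Jul 26 2000, Aug 30 2000, Sep 27 2000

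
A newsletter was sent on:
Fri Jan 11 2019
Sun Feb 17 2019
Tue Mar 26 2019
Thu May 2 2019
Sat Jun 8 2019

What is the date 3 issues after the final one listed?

Fri Sep 27 2019

Gaps between consecutive events: 37, 37, 37, 37 days — a constant 37-day interval.
Sat Jun 8 2019 + 37 days = Mon Jul 15 2019.
Mon Jul 15 2019 + 37 days = Wed Aug 21 2019.
Wed Aug 21 2019 + 37 days = Fri Sep 27 2019.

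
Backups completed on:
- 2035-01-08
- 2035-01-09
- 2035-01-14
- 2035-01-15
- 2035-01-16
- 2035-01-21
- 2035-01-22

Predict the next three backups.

Every event lands on a Monday or Tuesday or Sunday (gaps cycle 1, 5, 1, 1, 5, 1).
So the schedule is: every Monday, Tuesday and Sunday.
The following Tuesday is 2035-01-23.
Next Sunday: 2035-01-28.
The following Monday is 2035-01-29.

2035-01-23, 2035-01-28, 2035-01-29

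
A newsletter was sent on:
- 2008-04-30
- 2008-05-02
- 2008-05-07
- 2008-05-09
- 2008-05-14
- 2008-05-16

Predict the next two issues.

The gap pattern 2, 5, 2, 5, 2 repeats every 2 events.
These are the Wednesdays and Fridays of each week.
The following Wednesday is 2008-05-21.
Next Friday: 2008-05-23.

2008-05-21, 2008-05-23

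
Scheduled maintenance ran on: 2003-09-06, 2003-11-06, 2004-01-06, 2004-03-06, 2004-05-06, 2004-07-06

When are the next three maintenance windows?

Each date is the 6th; the gaps (61, 61, 60, 61, 61) track the month lengths.
The rule is the 6th of every 2 months.
Next: September 2004 → 2004-09-06.
November 2004: 2004-11-06.
Next: January 2005 → 2005-01-06.

2004-09-06, 2004-11-06, 2005-01-06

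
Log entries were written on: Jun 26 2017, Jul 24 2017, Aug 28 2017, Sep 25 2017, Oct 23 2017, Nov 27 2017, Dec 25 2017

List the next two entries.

Jan 22 2018, Feb 26 2018

Gaps: 28, 35, 28, 28, 35, 28 days — a mix of 28 and 35. Every date is a Monday.
Each is the 4th Monday of its month.
January 2018 — 4th Monday is Jan 22 2018.
4th Monday of February 2018: Feb 26 2018.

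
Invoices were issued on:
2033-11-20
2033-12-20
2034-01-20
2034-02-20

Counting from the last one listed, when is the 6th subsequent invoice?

The day-of-month is always 20 (30, 31, 31 days between events).
So this recurs on the 20th of each month.
Next: March 2034 → 2034-03-20.
Next: April 2034 → 2034-04-20.
Next: May 2034 → 2034-05-20.
June 2034: 2034-06-20.
July 2034: 2034-07-20.
August 2034: 2034-08-20.

2034-08-20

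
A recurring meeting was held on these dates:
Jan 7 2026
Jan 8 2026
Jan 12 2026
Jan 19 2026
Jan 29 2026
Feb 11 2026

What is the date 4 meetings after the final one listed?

May 4 2026

The spacing grows by 3 each time: 1, 4, 7, 10, 13 days.
Next gap: 16 days. Feb 11 2026 + 16 days = Feb 27 2026.
Next gap: 19 days. Feb 27 2026 + 19 days = Mar 18 2026.
Next gap: 22 days. Mar 18 2026 + 22 days = Apr 9 2026.
Next gap: 25 days. Apr 9 2026 + 25 days = May 4 2026.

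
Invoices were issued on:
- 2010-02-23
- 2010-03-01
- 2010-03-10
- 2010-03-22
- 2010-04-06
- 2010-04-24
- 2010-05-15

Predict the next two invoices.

2010-06-08, 2010-07-05

Intervals are 6, 9, 12, 15, 18, 21 days — an arithmetic progression with common difference 3.
Next gap: 24 days. 2010-05-15 + 24 days = 2010-06-08.
Next gap: 27 days. 2010-06-08 + 27 days = 2010-07-05.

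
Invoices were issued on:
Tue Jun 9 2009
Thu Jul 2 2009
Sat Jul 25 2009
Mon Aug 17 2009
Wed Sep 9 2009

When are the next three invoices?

Fri Oct 2 2009, Sun Oct 25 2009, Tue Nov 17 2009

The spacing is 23, 23, 23, 23 days — always 23 days.
Wed Sep 9 2009 + 23 days = Fri Oct 2 2009.
Fri Oct 2 2009 + 23 days = Sun Oct 25 2009.
Sun Oct 25 2009 + 23 days = Tue Nov 17 2009.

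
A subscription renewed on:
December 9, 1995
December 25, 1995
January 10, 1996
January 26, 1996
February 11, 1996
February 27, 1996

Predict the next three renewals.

March 14, 1996; March 30, 1996; April 15, 1996

Every event comes 16 days after the last (16, 16, 16, 16, 16).
February 27, 1996 + 16 days = March 14, 1996.
March 14, 1996 + 16 days = March 30, 1996.
March 30, 1996 + 16 days = April 15, 1996.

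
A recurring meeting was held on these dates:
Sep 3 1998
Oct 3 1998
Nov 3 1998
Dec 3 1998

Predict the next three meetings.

Jan 3 1999, Feb 3 1999, Mar 3 1999

Each date is the 3rd; the gaps (30, 31, 30) track the month lengths.
The rule is the 3rd of each month.
January 1999: Jan 3 1999.
Next: February 1999 → Feb 3 1999.
March 1999: Mar 3 1999.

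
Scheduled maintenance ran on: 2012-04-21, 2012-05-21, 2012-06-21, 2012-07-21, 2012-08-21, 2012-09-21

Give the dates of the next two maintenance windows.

2012-10-21, 2012-11-21

The day-of-month is always 21 (30, 31, 30, 31, 31 days between events).
So this recurs on the 21st of each month.
October 2012: 2012-10-21.
November 2012: 2012-11-21.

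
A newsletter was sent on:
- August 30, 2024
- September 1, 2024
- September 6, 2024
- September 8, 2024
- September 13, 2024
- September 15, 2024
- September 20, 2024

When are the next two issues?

September 22, 2024; September 27, 2024

Gaps: 2, 5, 2, 5, 2, 5 days — not constant, but cyclic with period 2.
The events fall on every Friday and Sunday.
Next Sunday: September 22, 2024.
The following Friday is September 27, 2024.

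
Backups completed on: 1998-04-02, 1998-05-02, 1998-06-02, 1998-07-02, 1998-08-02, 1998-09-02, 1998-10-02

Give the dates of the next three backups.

Each date is the 2nd; the gaps (30, 31, 30, 31, 31, 30) track the month lengths.
The rule is the 2nd of each month.
November 1998: 1998-11-02.
Next: December 1998 → 1998-12-02.
Next: January 1999 → 1999-01-02.

1998-11-02, 1998-12-02, 1999-01-02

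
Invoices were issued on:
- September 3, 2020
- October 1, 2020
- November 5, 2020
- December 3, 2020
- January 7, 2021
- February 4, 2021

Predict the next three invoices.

These are Thursdays at 28- or 35-day spacing (28, 35, 28, 35, 28).
The pattern: 1st Thursday of the month.
1st Thursday of March 2021: March 4, 2021.
1st Thursday of April 2021: April 1, 2021.
1st Thursday of May 2021: May 6, 2021.

March 4, 2021; April 1, 2021; May 6, 2021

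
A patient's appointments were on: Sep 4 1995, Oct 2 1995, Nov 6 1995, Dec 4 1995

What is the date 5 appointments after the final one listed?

All dates are Mondays, 28, 35, 28 days apart.
Specifically, the 1st Monday of each month.
1st Monday of January 1996: Jan 1 1996.
1st Monday of February 1996: Feb 5 1996.
March 1996 — 1st Monday is Mar 4 1996.
1st Monday of April 1996: Apr 1 1996.
1st Monday of May 1996: May 6 1996.

May 6 1996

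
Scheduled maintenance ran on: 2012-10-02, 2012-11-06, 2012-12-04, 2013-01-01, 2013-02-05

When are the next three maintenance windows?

2013-03-05, 2013-04-02, 2013-05-07

These are Tuesdays at 28- or 35-day spacing (35, 28, 28, 35).
The pattern: 1st Tuesday of the month.
1st Tuesday of March 2013: 2013-03-05.
April 2013 — 1st Tuesday is 2013-04-02.
1st Tuesday of May 2013: 2013-05-07.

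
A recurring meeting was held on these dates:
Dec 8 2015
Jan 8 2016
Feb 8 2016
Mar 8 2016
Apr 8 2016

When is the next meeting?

The day-of-month is always 8 (31, 31, 29, 31 days between events).
So this recurs on the 8th of each month.
Next: May 2016 → May 8 2016.

May 8 2016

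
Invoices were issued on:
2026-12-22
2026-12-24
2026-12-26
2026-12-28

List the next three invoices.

2026-12-30, 2027-01-01, 2027-01-03

The spacing is 2, 2, 2 days — always 2 days.
2026-12-28 + 2 days = 2026-12-30.
2026-12-30 + 2 days = 2027-01-01.
2027-01-01 + 2 days = 2027-01-03.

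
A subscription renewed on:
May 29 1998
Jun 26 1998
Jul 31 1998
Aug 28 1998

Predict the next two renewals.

Sep 25 1998, Oct 30 1998

These are Fridays with 28, 35, 28-day gaps.
Each is the final Friday of its month — May 29 1998 is past the 28th, so '4th Friday' doesn't fit.
September 1998 ends with Friday Sep 25 1998.
Last Friday of October 1998: Oct 30 1998.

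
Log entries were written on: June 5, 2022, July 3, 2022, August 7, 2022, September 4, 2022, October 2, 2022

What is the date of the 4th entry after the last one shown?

February 5, 2023

These are Sundays at 28- or 35-day spacing (28, 35, 28, 28).
The pattern: 1st Sunday of the month.
November 2022 — 1st Sunday is November 6, 2022.
December 2022 — 1st Sunday is December 4, 2022.
January 2023 — 1st Sunday is January 1, 2023.
1st Sunday of February 2023: February 5, 2023.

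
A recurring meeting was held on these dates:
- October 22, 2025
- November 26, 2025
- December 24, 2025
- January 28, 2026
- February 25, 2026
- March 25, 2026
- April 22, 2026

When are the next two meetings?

These are Wednesdays at 28- or 35-day spacing (35, 28, 35, 28, 28, 28).
The pattern: 4th Wednesday of the month.
4th Wednesday of May 2026: May 27, 2026.
4th Wednesday of June 2026: June 24, 2026.

May 27, 2026; June 24, 2026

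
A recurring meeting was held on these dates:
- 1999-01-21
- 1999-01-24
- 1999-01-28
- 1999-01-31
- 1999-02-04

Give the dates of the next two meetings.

1999-02-07, 1999-02-11

The gap pattern 3, 4, 3, 4 repeats every 2 events.
These are the Thursdays and Sundays of each week.
Next Sunday: 1999-02-07.
Next Thursday: 1999-02-11.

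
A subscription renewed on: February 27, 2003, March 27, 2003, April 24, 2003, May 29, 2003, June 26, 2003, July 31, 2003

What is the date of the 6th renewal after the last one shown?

All Thursdays; the gaps (28, 28, 35, 28, 35) vary with month length.
This is the last Thursday of each month.
August 2003 ends with Thursday August 28, 2003.
Last Thursday of September 2003: September 25, 2003.
October 2003 ends with Thursday October 30, 2003.
Last Thursday of November 2003: November 27, 2003.
December 2003 ends with Thursday December 25, 2003.
Last Thursday of January 2004: January 29, 2004.

January 29, 2004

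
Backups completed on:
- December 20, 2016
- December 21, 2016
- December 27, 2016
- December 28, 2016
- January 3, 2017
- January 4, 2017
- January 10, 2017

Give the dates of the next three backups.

The gap pattern 1, 6, 1, 6, 1, 6 repeats every 2 events.
These are the Tuesdays and Wednesdays of each week.
The following Wednesday is January 11, 2017.
The following Tuesday is January 17, 2017.
The following Wednesday is January 18, 2017.

January 11, 2017; January 17, 2017; January 18, 2017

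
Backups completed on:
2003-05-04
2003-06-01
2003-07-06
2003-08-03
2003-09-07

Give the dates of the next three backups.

2003-10-05, 2003-11-02, 2003-12-07

Gaps: 28, 35, 28, 35 days — a mix of 28 and 35. Every date is a Sunday.
Each is the 1st Sunday of its month.
October 2003 — 1st Sunday is 2003-10-05.
November 2003 — 1st Sunday is 2003-11-02.
December 2003 — 1st Sunday is 2003-12-07.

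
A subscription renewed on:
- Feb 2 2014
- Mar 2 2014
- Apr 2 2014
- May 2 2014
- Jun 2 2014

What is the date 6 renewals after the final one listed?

The day-of-month is always 2 (28, 31, 30, 31 days between events).
So this recurs on the 2nd of each month.
Next: July 2014 → Jul 2 2014.
August 2014: Aug 2 2014.
Next: September 2014 → Sep 2 2014.
October 2014: Oct 2 2014.
Next: November 2014 → Nov 2 2014.
Next: December 2014 → Dec 2 2014.

Dec 2 2014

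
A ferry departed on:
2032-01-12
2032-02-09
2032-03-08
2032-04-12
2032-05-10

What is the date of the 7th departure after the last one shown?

These are Mondays at 28- or 35-day spacing (28, 28, 35, 28).
The pattern: 2nd Monday of the month.
June 2032 — 2nd Monday is 2032-06-14.
July 2032 — 2nd Monday is 2032-07-12.
August 2032 — 2nd Monday is 2032-08-09.
2nd Monday of September 2032: 2032-09-13.
October 2032 — 2nd Monday is 2032-10-11.
2nd Monday of November 2032: 2032-11-08.
2nd Monday of December 2032: 2032-12-13.

2032-12-13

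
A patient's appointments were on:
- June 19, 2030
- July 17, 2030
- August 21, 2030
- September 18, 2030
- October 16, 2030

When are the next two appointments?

These are Wednesdays at 28- or 35-day spacing (28, 35, 28, 28).
The pattern: 3rd Wednesday of the month.
November 2030 — 3rd Wednesday is November 20, 2030.
December 2030 — 3rd Wednesday is December 18, 2030.

November 20, 2030; December 18, 2030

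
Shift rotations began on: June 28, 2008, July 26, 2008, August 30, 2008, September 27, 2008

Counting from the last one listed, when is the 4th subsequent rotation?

All Saturdays; the gaps (28, 35, 28) vary with month length.
This is the last Saturday of each month.
Last Saturday of October 2008: October 25, 2008.
November 2008 ends with Saturday November 29, 2008.
December 2008 ends with Saturday December 27, 2008.
Last Saturday of January 2009: January 31, 2009.

January 31, 2009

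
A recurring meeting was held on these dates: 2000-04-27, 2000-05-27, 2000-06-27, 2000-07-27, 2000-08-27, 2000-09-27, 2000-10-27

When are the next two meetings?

2000-11-27, 2000-12-27

Each date is the 27th; the gaps (30, 31, 30, 31, 31, 30) track the month lengths.
The rule is the 27th of each month.
November 2000: 2000-11-27.
December 2000: 2000-12-27.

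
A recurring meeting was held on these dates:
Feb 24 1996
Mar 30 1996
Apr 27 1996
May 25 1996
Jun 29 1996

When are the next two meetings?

Every date is a Saturday; gaps 35, 28, 28, 35 days.
Each is the last Saturday of its month (at least one falls on the 29th or later, ruling out '4th Saturday').
Last Saturday of July 1996: Jul 27 1996.
Last Saturday of August 1996: Aug 31 1996.

Jul 27 1996, Aug 31 1996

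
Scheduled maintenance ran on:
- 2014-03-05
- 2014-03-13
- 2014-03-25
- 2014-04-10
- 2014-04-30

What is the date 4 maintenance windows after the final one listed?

2014-08-28

The spacing grows by 4 each time: 8, 12, 16, 20 days.
Next gap: 24 days. 2014-04-30 + 24 days = 2014-05-24.
Next gap: 28 days. 2014-05-24 + 28 days = 2014-06-21.
Next gap: 32 days. 2014-06-21 + 32 days = 2014-07-23.
Next gap: 36 days. 2014-07-23 + 36 days = 2014-08-28.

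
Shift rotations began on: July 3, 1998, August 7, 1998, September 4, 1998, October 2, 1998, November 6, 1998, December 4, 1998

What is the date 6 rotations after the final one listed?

June 4, 1999

All dates are Fridays, 35, 28, 28, 35, 28 days apart.
Specifically, the 1st Friday of each month.
1st Friday of January 1999: January 1, 1999.
February 1999 — 1st Friday is February 5, 1999.
March 1999 — 1st Friday is March 5, 1999.
1st Friday of April 1999: April 2, 1999.
May 1999 — 1st Friday is May 7, 1999.
1st Friday of June 1999: June 4, 1999.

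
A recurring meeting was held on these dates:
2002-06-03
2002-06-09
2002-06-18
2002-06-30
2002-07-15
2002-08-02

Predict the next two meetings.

Gaps: 6, 9, 12, 15, 18 days — each gap is 3 larger than the previous one.
Next gap: 21 days. 2002-08-02 + 21 days = 2002-08-23.
Next gap: 24 days. 2002-08-23 + 24 days = 2002-09-16.

2002-08-23, 2002-09-16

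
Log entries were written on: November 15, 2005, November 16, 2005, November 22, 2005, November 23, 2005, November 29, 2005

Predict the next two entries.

November 30, 2005; December 6, 2005

The gap pattern 1, 6, 1, 6 repeats every 2 events.
These are the Tuesdays and Wednesdays of each week.
Next Wednesday: November 30, 2005.
Next Tuesday: December 6, 2005.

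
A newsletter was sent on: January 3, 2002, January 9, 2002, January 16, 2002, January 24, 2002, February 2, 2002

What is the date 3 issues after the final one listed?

March 7, 2002

The spacing grows by 1 each time: 6, 7, 8, 9 days.
Next gap: 10 days. February 2, 2002 + 10 days = February 12, 2002.
Next gap: 11 days. February 12, 2002 + 11 days = February 23, 2002.
Next gap: 12 days. February 23, 2002 + 12 days = March 7, 2002.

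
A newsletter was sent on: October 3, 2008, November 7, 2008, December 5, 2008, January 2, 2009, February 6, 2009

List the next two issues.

March 6, 2009; April 3, 2009

All dates are Fridays, 35, 28, 28, 35 days apart.
Specifically, the 1st Friday of each month.
1st Friday of March 2009: March 6, 2009.
April 2009 — 1st Friday is April 3, 2009.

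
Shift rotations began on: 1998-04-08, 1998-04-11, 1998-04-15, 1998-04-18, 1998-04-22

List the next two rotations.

1998-04-25, 1998-04-29

Gaps: 3, 4, 3, 4 days — not constant, but cyclic with period 2.
The events fall on every Wednesday and Saturday.
Next Saturday: 1998-04-25.
The following Wednesday is 1998-04-29.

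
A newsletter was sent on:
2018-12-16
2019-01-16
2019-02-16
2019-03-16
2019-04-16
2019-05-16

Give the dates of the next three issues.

The day-of-month is always 16 (31, 31, 28, 31, 30 days between events).
So this recurs on the 16th of each month.
Next: June 2019 → 2019-06-16.
July 2019: 2019-07-16.
Next: August 2019 → 2019-08-16.

2019-06-16, 2019-07-16, 2019-08-16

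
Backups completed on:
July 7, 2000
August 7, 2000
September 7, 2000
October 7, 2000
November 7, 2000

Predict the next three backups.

Gaps: 31, 31, 30, 31 days — not constant. Every event is on the 7th of the month.
Pattern: the 7th of each month.
Next: December 2000 → December 7, 2000.
January 2001: January 7, 2001.
Next: February 2001 → February 7, 2001.

December 7, 2000; January 7, 2001; February 7, 2001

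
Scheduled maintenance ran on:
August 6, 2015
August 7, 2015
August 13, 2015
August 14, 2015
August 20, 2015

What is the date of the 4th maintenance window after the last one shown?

Every event lands on a Thursday or Friday (gaps cycle 1, 6, 1, 6).
So the schedule is: every Thursday and Friday.
The following Friday is August 21, 2015.
Next Thursday: August 27, 2015.
The following Friday is August 28, 2015.
Next Thursday: September 3, 2015.

September 3, 2015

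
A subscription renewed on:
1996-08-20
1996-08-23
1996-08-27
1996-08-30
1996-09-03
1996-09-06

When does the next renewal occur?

The gap pattern 3, 4, 3, 4, 3 repeats every 2 events.
These are the Tuesdays and Fridays of each week.
Next Tuesday: 1996-09-10.

1996-09-10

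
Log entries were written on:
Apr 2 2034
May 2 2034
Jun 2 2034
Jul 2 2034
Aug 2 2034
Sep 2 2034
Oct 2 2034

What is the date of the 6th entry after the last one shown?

Each date is the 2nd; the gaps (30, 31, 30, 31, 31, 30) track the month lengths.
The rule is the 2nd of each month.
November 2034: Nov 2 2034.
December 2034: Dec 2 2034.
January 2035: Jan 2 2035.
Next: February 2035 → Feb 2 2035.
March 2035: Mar 2 2035.
Next: April 2035 → Apr 2 2035.

Apr 2 2035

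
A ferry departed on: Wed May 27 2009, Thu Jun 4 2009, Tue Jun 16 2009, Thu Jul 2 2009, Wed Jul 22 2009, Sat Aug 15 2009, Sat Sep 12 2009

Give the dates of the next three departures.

Wed Oct 14 2009, Thu Nov 19 2009, Tue Dec 29 2009

The spacing grows by 4 each time: 8, 12, 16, 20, 24, 28 days.
Next gap: 32 days. Sat Sep 12 2009 + 32 days = Wed Oct 14 2009.
Next gap: 36 days. Wed Oct 14 2009 + 36 days = Thu Nov 19 2009.
Next gap: 40 days. Thu Nov 19 2009 + 40 days = Tue Dec 29 2009.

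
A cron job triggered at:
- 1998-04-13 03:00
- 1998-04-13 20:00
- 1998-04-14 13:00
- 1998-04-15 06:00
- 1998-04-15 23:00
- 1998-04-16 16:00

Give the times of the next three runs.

The interval is a steady 17 hours (17, 17, 17, 17, 17).
1998-04-16 16:00 + 17 h = 1998-04-17 09:00.
1998-04-17 09:00 + 17 h = 1998-04-18 02:00.
1998-04-18 02:00 + 17 h = 1998-04-18 19:00.

1998-04-17 09:00, 1998-04-18 02:00, 1998-04-18 19:00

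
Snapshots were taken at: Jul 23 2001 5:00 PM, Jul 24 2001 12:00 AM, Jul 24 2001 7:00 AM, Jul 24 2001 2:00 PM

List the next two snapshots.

Spacing: 7, 7, 7 h — constant 7 h.
Jul 24 2001 2:00 PM + 7 h = Jul 24 2001 9:00 PM.
Jul 24 2001 9:00 PM + 7 h = Jul 25 2001 4:00 AM.

Jul 24 2001 9:00 PM, Jul 25 2001 4:00 AM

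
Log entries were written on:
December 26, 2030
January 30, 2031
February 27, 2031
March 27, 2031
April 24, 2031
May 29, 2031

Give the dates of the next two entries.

June 26, 2031; July 31, 2031

Every date is a Thursday; gaps 35, 28, 28, 28, 35 days.
Each is the last Thursday of its month (at least one falls on the 29th or later, ruling out '4th Thursday').
Last Thursday of June 2031: June 26, 2031.
July 2031 ends with Thursday July 31, 2031.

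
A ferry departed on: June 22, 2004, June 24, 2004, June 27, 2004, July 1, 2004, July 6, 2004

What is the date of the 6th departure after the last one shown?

Intervals are 2, 3, 4, 5 days — an arithmetic progression with common difference 1.
Next gap: 6 days. July 6, 2004 + 6 days = July 12, 2004.
Next gap: 7 days. July 12, 2004 + 7 days = July 19, 2004.
Next gap: 8 days. July 19, 2004 + 8 days = July 27, 2004.
Next gap: 9 days. July 27, 2004 + 9 days = August 5, 2004.
Next gap: 10 days. August 5, 2004 + 10 days = August 15, 2004.
Next gap: 11 days. August 15, 2004 + 11 days = August 26, 2004.

August 26, 2004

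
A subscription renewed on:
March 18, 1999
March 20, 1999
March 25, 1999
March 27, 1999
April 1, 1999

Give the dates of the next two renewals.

Every event lands on a Thursday or Saturday (gaps cycle 2, 5, 2, 5).
So the schedule is: every Thursday and Saturday.
The following Saturday is April 3, 1999.
The following Thursday is April 8, 1999.

April 3, 1999; April 8, 1999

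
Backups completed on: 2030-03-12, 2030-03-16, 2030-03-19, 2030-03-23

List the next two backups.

2030-03-26, 2030-03-30

Every event lands on a Tuesday or Saturday (gaps cycle 4, 3, 4).
So the schedule is: every Tuesday and Saturday.
Next Tuesday: 2030-03-26.
The following Saturday is 2030-03-30.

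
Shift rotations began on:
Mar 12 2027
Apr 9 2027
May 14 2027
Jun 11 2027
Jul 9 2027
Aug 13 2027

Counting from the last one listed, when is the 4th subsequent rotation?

All dates are Fridays, 28, 35, 28, 28, 35 days apart.
Specifically, the 2nd Friday of each month.
September 2027 — 2nd Friday is Sep 10 2027.
October 2027 — 2nd Friday is Oct 8 2027.
November 2027 — 2nd Friday is Nov 12 2027.
2nd Friday of December 2027: Dec 10 2027.

Dec 10 2027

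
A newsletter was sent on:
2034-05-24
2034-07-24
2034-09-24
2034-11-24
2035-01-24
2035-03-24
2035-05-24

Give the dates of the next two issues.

2035-07-24, 2035-09-24

The day-of-month is always 24 (61, 62, 61, 61, 59, 61 days between events).
So this recurs on the 24th of every 2 months.
July 2035: 2035-07-24.
Next: September 2035 → 2035-09-24.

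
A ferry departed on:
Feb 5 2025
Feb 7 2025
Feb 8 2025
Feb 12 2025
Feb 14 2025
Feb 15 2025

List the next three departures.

Gaps: 2, 1, 4, 2, 1 days — not constant, but cyclic with period 3.
The events fall on every Wednesday, Friday and Saturday.
The following Wednesday is Feb 19 2025.
Next Friday: Feb 21 2025.
Next Saturday: Feb 22 2025.

Feb 19 2025, Feb 21 2025, Feb 22 2025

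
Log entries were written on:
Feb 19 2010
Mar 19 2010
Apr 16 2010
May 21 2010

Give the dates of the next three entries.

These are Fridays at 28- or 35-day spacing (28, 28, 35).
The pattern: 3rd Friday of the month.
3rd Friday of June 2010: Jun 18 2010.
July 2010 — 3rd Friday is Jul 16 2010.
August 2010 — 3rd Friday is Aug 20 2010.

Jun 18 2010, Jul 16 2010, Aug 20 2010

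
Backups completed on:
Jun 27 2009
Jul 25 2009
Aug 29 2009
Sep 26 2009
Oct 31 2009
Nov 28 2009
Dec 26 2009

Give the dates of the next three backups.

These are Saturdays with 28, 35, 28, 35, 28, 28-day gaps.
Each is the final Saturday of its month — Aug 29 2009 is past the 28th, so '4th Saturday' doesn't fit.
Last Saturday of January 2010: Jan 30 2010.
February 2010 ends with Saturday Feb 27 2010.
Last Saturday of March 2010: Mar 27 2010.

Jan 30 2010, Feb 27 2010, Mar 27 2010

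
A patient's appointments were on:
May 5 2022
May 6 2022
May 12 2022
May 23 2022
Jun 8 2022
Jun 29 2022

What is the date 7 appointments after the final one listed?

The spacing grows by 5 each time: 1, 6, 11, 16, 21 days.
Next gap: 26 days. Jun 29 2022 + 26 days = Jul 25 2022.
Next gap: 31 days. Jul 25 2022 + 31 days = Aug 25 2022.
Next gap: 36 days. Aug 25 2022 + 36 days = Sep 30 2022.
Next gap: 41 days. Sep 30 2022 + 41 days = Nov 10 2022.
Next gap: 46 days. Nov 10 2022 + 46 days = Dec 26 2022.
Next gap: 51 days. Dec 26 2022 + 51 days = Feb 15 2023.
Next gap: 56 days. Feb 15 2023 + 56 days = Apr 12 2023.

Apr 12 2023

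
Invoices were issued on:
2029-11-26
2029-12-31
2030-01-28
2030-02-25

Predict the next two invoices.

These are Mondays with 35, 28, 28-day gaps.
Each is the final Monday of its month — 2029-12-31 is past the 28th, so '4th Monday' doesn't fit.
Last Monday of March 2030: 2030-03-25.
Last Monday of April 2030: 2030-04-29.

2030-03-25, 2030-04-29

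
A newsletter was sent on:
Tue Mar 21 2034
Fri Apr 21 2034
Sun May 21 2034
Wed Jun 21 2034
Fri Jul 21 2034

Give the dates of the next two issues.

Each date is the 21st; the gaps (31, 30, 31, 30) track the month lengths.
The rule is the 21st of each month.
August 2034: Mon Aug 21 2034.
September 2034: Thu Sep 21 2034.

Mon Aug 21 2034, Thu Sep 21 2034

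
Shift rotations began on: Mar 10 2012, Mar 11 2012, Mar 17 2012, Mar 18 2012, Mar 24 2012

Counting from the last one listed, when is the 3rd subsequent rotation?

The gap pattern 1, 6, 1, 6 repeats every 2 events.
These are the Saturdays and Sundays of each week.
The following Sunday is Mar 25 2012.
The following Saturday is Mar 31 2012.
Next Sunday: Apr 1 2012.

Apr 1 2012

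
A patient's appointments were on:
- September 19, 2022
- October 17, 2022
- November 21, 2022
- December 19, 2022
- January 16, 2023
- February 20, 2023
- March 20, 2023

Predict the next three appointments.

All dates are Mondays, 28, 35, 28, 28, 35, 28 days apart.
Specifically, the 3rd Monday of each month.
3rd Monday of April 2023: April 17, 2023.
3rd Monday of May 2023: May 15, 2023.
June 2023 — 3rd Monday is June 19, 2023.

April 17, 2023; May 15, 2023; June 19, 2023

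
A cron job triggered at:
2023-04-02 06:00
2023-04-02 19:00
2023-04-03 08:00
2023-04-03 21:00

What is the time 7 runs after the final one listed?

Gaps: 13, 13, 13 hours — each event is 13 hours after the previous one.
2023-04-03 21:00 + 13 h = 2023-04-04 10:00.
2023-04-04 10:00 + 13 h = 2023-04-04 23:00.
2023-04-04 23:00 + 13 h = 2023-04-05 12:00.
2023-04-05 12:00 + 13 h = 2023-04-06 01:00.
2023-04-06 01:00 + 13 h = 2023-04-06 14:00.
2023-04-06 14:00 + 13 h = 2023-04-07 03:00.
2023-04-07 03:00 + 13 h = 2023-04-07 16:00.

2023-04-07 16:00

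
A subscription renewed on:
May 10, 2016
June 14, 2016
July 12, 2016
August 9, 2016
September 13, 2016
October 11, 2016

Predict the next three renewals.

November 8, 2016; December 13, 2016; January 10, 2017

Gaps: 35, 28, 28, 35, 28 days — a mix of 28 and 35. Every date is a Tuesday.
Each is the 2nd Tuesday of its month.
2nd Tuesday of November 2016: November 8, 2016.
December 2016 — 2nd Tuesday is December 13, 2016.
2nd Tuesday of January 2017: January 10, 2017.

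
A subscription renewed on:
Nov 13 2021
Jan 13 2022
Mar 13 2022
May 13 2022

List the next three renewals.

Jul 13 2022, Sep 13 2022, Nov 13 2022

The day-of-month is always 13 (61, 59, 61 days between events).
So this recurs on the 13th of every 2 months.
Next: July 2022 → Jul 13 2022.
Next: September 2022 → Sep 13 2022.
November 2022: Nov 13 2022.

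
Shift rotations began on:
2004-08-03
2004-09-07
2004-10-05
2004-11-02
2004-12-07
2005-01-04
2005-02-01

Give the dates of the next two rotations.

2005-03-01, 2005-04-05

These are Tuesdays at 28- or 35-day spacing (35, 28, 28, 35, 28, 28).
The pattern: 1st Tuesday of the month.
1st Tuesday of March 2005: 2005-03-01.
April 2005 — 1st Tuesday is 2005-04-05.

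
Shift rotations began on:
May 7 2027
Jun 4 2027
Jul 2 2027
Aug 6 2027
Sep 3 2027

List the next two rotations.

Oct 1 2027, Nov 5 2027

All dates are Fridays, 28, 28, 35, 28 days apart.
Specifically, the 1st Friday of each month.
1st Friday of October 2027: Oct 1 2027.
November 2027 — 1st Friday is Nov 5 2027.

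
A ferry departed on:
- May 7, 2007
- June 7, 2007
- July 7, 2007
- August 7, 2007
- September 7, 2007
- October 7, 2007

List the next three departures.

November 7, 2007; December 7, 2007; January 7, 2008

Gaps: 31, 30, 31, 31, 30 days — not constant. Every event is on the 7th of the month.
Pattern: the 7th of each month.
Next: November 2007 → November 7, 2007.
Next: December 2007 → December 7, 2007.
Next: January 2008 → January 7, 2008.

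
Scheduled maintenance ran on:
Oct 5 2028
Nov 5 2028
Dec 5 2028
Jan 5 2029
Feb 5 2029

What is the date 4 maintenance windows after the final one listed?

The day-of-month is always 5 (31, 30, 31, 31 days between events).
So this recurs on the 5th of each month.
March 2029: Mar 5 2029.
April 2029: Apr 5 2029.
Next: May 2029 → May 5 2029.
June 2029: Jun 5 2029.

Jun 5 2029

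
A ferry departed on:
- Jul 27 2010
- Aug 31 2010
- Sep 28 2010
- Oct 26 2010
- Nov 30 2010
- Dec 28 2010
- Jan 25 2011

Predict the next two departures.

Feb 22 2011, Mar 29 2011

All Tuesdays; the gaps (35, 28, 28, 35, 28, 28) vary with month length.
This is the last Tuesday of each month.
Last Tuesday of February 2011: Feb 22 2011.
March 2011 ends with Tuesday Mar 29 2011.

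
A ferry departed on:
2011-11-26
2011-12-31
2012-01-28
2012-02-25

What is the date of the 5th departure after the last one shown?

All Saturdays; the gaps (35, 28, 28) vary with month length.
This is the last Saturday of each month.
Last Saturday of March 2012: 2012-03-31.
April 2012 ends with Saturday 2012-04-28.
Last Saturday of May 2012: 2012-05-26.
Last Saturday of June 2012: 2012-06-30.
July 2012 ends with Saturday 2012-07-28.

2012-07-28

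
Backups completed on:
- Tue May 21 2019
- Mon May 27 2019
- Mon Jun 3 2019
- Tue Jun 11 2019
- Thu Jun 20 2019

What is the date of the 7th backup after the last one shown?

Thu Sep 19 2019

Gaps: 6, 7, 8, 9 days — each gap is 1 larger than the previous one.
Next gap: 10 days. Thu Jun 20 2019 + 10 days = Sun Jun 30 2019.
Next gap: 11 days. Sun Jun 30 2019 + 11 days = Thu Jul 11 2019.
Next gap: 12 days. Thu Jul 11 2019 + 12 days = Tue Jul 23 2019.
Next gap: 13 days. Tue Jul 23 2019 + 13 days = Mon Aug 5 2019.
Next gap: 14 days. Mon Aug 5 2019 + 14 days = Mon Aug 19 2019.
Next gap: 15 days. Mon Aug 19 2019 + 15 days = Tue Sep 3 2019.
Next gap: 16 days. Tue Sep 3 2019 + 16 days = Thu Sep 19 2019.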